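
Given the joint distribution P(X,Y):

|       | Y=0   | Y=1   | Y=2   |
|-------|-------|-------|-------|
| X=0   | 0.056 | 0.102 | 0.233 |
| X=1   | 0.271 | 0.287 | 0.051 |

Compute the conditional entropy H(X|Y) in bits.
0.7318 bits

H(X|Y) = H(X,Y) - H(Y)

H(X,Y) = -Σ_{x,y} P(x,y) log₂ P(x,y). Per-cell terms -P(x,y)·log₂P(x,y):
  X=0: 0.232872, 0.335923, 0.489672
  X=1: 0.510465, 0.516852, 0.218961
Sum of the 6 terms: H(X,Y) = 2.304745 bits

Marginal of Y (column sums):
  P(Y=0) = 0.056 + 0.271 = 0.327
  P(Y=1) = 0.102 + 0.287 = 0.389
  P(Y=2) = 0.233 + 0.051 = 0.284
H(Y) = -[0.327·log₂(0.327) + 0.389·log₂(0.389) + 0.284·log₂(0.284)]
  = 0.527332 + 0.529879 + 0.515755 = 1.572966 bits

H(X|Y) = H(X,Y) - H(Y) = 2.304745 - 1.572966 = 0.7318 bits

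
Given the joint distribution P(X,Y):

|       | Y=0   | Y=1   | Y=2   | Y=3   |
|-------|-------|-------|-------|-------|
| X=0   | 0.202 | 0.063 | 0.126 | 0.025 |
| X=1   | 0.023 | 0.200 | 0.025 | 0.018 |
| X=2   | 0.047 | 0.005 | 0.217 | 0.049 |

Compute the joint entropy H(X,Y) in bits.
2.9910 bits

H(X,Y) = -Σ_{x,y} P(x,y) log₂ P(x,y). Per-cell terms -P(x,y)·log₂P(x,y):
  X=0: 0.46613, 0.25128, 0.37655, 0.13305
  X=1: 0.12517, 0.46439, 0.13305, 0.10433
  X=2: 0.20733, 0.03822, 0.47832, 0.21320
Sum of the 12 terms: H(X,Y) = 2.9910 bits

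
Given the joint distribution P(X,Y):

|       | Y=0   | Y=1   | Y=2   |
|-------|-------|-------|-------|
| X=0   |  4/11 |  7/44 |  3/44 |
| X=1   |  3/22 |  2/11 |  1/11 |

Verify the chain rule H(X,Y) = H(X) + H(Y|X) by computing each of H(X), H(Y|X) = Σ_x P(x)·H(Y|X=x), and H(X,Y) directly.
H(X) = 0.9760 bits, H(Y|X) = 1.3944 bits, H(X,Y) = 2.3704 bits

Marginal of X (row sums):
  P(X=0) = 4/11 + 7/44 + 3/44 = 13/22
  P(X=1) = 3/22 + 2/11 + 1/11 = 9/22
H(X) = -[(13/22)·log₂(13/22) + (9/22)·log₂(9/22)]
  = 0.44850 + 0.52753 = 0.9760 bits

H(Y|X) = Σ_x P(x)·H(Y|X=x):
  X=0: P(X=0) = 13/22, P(Y|X=0) = (8/13, 7/26, 3/26) → H(Y|X=0) = 1.30019
  X=1: P(X=1) = 9/22, P(Y|X=1) = (1/3, 4/9, 2/9) → H(Y|X=1) = 1.53049
H(Y|X) = (13/22)·1.30019 + (9/22)·1.53049 = 1.3944 bits

H(X,Y) = -Σ_{x,y} P(x,y) log₂ P(x,y). Per-cell terms -P(x,y)·log₂P(x,y):
  X=0: 0.53070, 0.42192, 0.26417
  X=1: 0.39197, 0.44717, 0.31449
Sum of the 6 terms: H(X,Y) = 2.3704 bits

Chain rule check:
  H(X) + H(Y|X) = 0.9760 + 1.3944 = 2.3704 bits
  H(X,Y) = 2.3704 bits
✓ Chain rule verified.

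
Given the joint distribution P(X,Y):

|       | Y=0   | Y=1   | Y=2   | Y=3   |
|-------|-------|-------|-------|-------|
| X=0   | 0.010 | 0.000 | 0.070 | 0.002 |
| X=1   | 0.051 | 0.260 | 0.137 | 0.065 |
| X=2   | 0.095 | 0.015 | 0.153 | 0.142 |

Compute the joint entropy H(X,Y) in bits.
2.9541 bits

H(X,Y) = -Σ_{x,y} P(x,y) log₂ P(x,y). Per-cell terms -P(x,y)·log₂P(x,y):
  X=0: 0.06644, 0.00000, 0.26856, 0.01793
  X=1: 0.21896, 0.50529, 0.39288, 0.25632
  X=2: 0.32261, 0.09088, 0.41438, 0.39988
  (cells with P = 0 contribute 0)
Sum of the 12 terms: H(X,Y) = 2.9541 bits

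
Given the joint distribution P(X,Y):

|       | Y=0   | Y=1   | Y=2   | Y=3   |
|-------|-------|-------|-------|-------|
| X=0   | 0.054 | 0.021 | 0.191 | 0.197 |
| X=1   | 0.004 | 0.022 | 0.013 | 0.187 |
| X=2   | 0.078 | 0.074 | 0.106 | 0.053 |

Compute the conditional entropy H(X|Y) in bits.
1.2826 bits

H(X|Y) = H(X,Y) - H(Y)

H(X,Y) = -Σ_{x,y} P(x,y) log₂ P(x,y). Per-cell terms -P(x,y)·log₂P(x,y):
  X=0: 0.2273884, 0.1170428, 0.4561759, 0.4617153
  X=1: 0.0318631, 0.1211398, 0.0814495, 0.4523324
  X=2: 0.2870698, 0.2779685, 0.3432136, 0.2246068
Sum of the 12 terms: H(X,Y) = 3.081966 bits

Marginal of Y (column sums):
  P(Y=0) = 0.054 + 0.004 + 0.078 = 0.136
  P(Y=1) = 0.021 + 0.022 + 0.074 = 0.117
  P(Y=2) = 0.191 + 0.013 + 0.106 = 0.310
  P(Y=3) = 0.197 + 0.187 + 0.053 = 0.437
H(Y) = -[0.136·log₂(0.136) + 0.117·log₂(0.117) + 0.310·log₂(0.310) + 0.437·log₂(0.437)]
  = 0.3914517 + 0.3621641 + 0.5237946 + 0.5219068 = 1.799317 bits

H(X|Y) = H(X,Y) - H(Y) = 3.081966 - 1.799317 = 1.2826 bits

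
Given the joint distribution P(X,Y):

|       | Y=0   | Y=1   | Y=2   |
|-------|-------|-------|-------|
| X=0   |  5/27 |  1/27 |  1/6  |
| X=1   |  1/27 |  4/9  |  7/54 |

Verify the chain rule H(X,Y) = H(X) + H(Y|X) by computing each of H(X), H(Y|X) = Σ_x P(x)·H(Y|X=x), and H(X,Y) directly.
H(X) = 0.9641 bits, H(Y|X) = 1.1716 bits, H(X,Y) = 2.1356 bits

Marginal of X (row sums):
  P(X=0) = 5/27 + 1/27 + 1/6 = 7/18
  P(X=1) = 1/27 + 4/9 + 7/54 = 11/18
H(X) = -[(7/18)·log₂(7/18) + (11/18)·log₂(11/18)]
  = 0.5299 + 0.4342 = 0.9641 bits

H(Y|X) = Σ_x P(x)·H(Y|X=x):
  X=0: P(X=0) = 7/18, P(Y|X=0) = (10/21, 2/21, 3/7) → H(Y|X=0) = 1.3567
  X=1: P(X=1) = 11/18, P(Y|X=1) = (2/33, 8/11, 7/33) → H(Y|X=1) = 1.0538
H(Y|X) = (7/18)·1.3567 + (11/18)·1.0538 = 1.1716 bits

H(X,Y) = -Σ_{x,y} P(x,y) log₂ P(x,y). Per-cell terms -P(x,y)·log₂P(x,y):
  X=0: 0.4505, 0.1761, 0.4308
  X=1: 0.1761, 0.5200, 0.3821
Sum of the 6 terms: H(X,Y) = 2.1356 bits

Chain rule check:
  H(X) + H(Y|X) = 0.9641 + 1.1716 = 2.1357 bits
  H(X,Y) = 2.1356 bits
✓ Chain rule verified (Δ = 0.0001 is 4-dp rounding noise: each of the three values was rounded independently).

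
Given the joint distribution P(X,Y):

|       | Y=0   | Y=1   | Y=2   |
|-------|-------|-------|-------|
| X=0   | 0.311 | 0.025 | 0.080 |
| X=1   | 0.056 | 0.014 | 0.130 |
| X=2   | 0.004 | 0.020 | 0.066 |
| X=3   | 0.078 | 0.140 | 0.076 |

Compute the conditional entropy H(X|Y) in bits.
1.5082 bits

H(X|Y) = H(X,Y) - H(Y)

H(X,Y) = -Σ_{x,y} P(x,y) log₂ P(x,y). Per-cell terms -P(x,y)·log₂P(x,y):
  X=0: 0.5240, 0.1330, 0.2915
  X=1: 0.2329, 0.0862, 0.3826
  X=2: 0.0319, 0.1129, 0.2588
  X=3: 0.2871, 0.3971, 0.2826
Sum of the 12 terms: H(X,Y) = 3.0206 bits

Marginal of Y (column sums):
  P(Y=0) = 0.311 + 0.056 + 0.004 + 0.078 = 0.449
  P(Y=1) = 0.025 + 0.014 + 0.020 + 0.140 = 0.199
  P(Y=2) = 0.080 + 0.130 + 0.066 + 0.076 = 0.352
H(Y) = -[0.449·log₂(0.449) + 0.199·log₂(0.199) + 0.352·log₂(0.352)]
  = 0.5187 + 0.4635 + 0.5302 = 1.5124 bits

H(X|Y) = H(X,Y) - H(Y) = 3.0206 - 1.5124 = 1.5082 bits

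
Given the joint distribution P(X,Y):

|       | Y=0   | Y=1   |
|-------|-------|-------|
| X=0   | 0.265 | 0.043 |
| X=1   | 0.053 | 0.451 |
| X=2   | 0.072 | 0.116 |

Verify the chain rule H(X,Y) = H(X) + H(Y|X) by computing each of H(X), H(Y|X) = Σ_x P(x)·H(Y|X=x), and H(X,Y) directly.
H(X) = 1.4748 bits, H(Y|X) = 0.6046 bits, H(X,Y) = 2.0794 bits

Marginal of X (row sums):
  P(X=0) = 0.265 + 0.043 = 0.308
  P(X=1) = 0.053 + 0.451 = 0.504
  P(X=2) = 0.072 + 0.116 = 0.188
H(X) = -[0.308·log₂(0.308) + 0.504·log₂(0.504) + 0.188·log₂(0.188)]
  = 0.5233 + 0.4982 + 0.4533 = 1.4748 bits

H(Y|X) = Σ_x P(x)·H(Y|X=x):
  X=0: P(X=0) = 0.308, P(Y|X=0) = (265/308, 43/308) → H(Y|X=0) = 0.5832
  X=1: P(X=1) = 0.504, P(Y|X=1) = (53/504, 451/504) → H(Y|X=1) = 0.4851
  X=2: P(X=2) = 0.188, P(Y|X=2) = (18/47, 29/47) → H(Y|X=2) = 0.9601
H(Y|X) = 0.308·0.5832 + 0.504·0.4851 + 0.188·0.9601 = 0.6046 bits

H(X,Y) = -Σ_{x,y} P(x,y) log₂ P(x,y). Per-cell terms -P(x,y)·log₂P(x,y):
  X=0: 0.5077, 0.1952
  X=1: 0.2246, 0.5181
  X=2: 0.2733, 0.3605
Sum of the 6 terms: H(X,Y) = 2.0794 bits

Chain rule check:
  H(X) + H(Y|X) = 1.4748 + 0.6046 = 2.0794 bits
  H(X,Y) = 2.0794 bits
✓ Chain rule verified.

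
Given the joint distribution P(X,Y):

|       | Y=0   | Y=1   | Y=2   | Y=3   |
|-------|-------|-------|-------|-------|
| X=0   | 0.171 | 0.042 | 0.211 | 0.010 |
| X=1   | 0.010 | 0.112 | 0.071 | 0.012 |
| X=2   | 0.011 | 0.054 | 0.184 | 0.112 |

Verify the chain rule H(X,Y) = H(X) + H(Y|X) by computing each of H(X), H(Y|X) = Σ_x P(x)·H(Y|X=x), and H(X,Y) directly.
H(X) = 1.5220 bits, H(Y|X) = 1.5156 bits, H(X,Y) = 3.0376 bits

Marginal of X (row sums):
  P(X=0) = 0.171 + 0.042 + 0.211 + 0.010 = 0.434
  P(X=1) = 0.010 + 0.112 + 0.071 + 0.012 = 0.205
  P(X=2) = 0.011 + 0.054 + 0.184 + 0.112 = 0.361
H(X) = -[0.434·log₂(0.434) + 0.205·log₂(0.205) + 0.361·log₂(0.361)]
  = 0.52264 + 0.46869 + 0.53064 = 1.5220 bits

H(Y|X) = Σ_x P(x)·H(Y|X=x):
  X=0: P(X=0) = 0.434, P(Y|X=0) = (171/434, 3/31, 211/434, 5/217) → H(Y|X=0) = 1.48666
  X=1: P(X=1) = 0.205, P(Y|X=1) = (2/41, 112/205, 71/205, 12/205) → H(Y|X=1) = 1.45853
  X=2: P(X=2) = 0.361, P(Y|X=2) = (11/361, 54/361, 184/361, 112/361) → H(Y|X=2) = 1.58290
H(Y|X) = 0.434·1.48666 + 0.205·1.45853 + 0.361·1.58290 = 1.5156 bits

H(X,Y) = -Σ_{x,y} P(x,y) log₂ P(x,y). Per-cell terms -P(x,y)·log₂P(x,y):
  X=0: 0.43570, 0.19209, 0.47363, 0.06644
  X=1: 0.06644, 0.35374, 0.27094, 0.07657
  X=2: 0.07157, 0.22739, 0.44937, 0.35374
Sum of the 12 terms: H(X,Y) = 3.0376 bits

Chain rule check:
  H(X) + H(Y|X) = 1.5220 + 1.5156 = 3.0376 bits
  H(X,Y) = 3.0376 bits
✓ Chain rule verified.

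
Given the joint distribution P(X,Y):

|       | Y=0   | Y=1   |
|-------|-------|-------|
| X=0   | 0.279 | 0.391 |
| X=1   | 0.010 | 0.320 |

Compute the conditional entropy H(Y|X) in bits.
0.7211 bits

H(Y|X) = H(X,Y) - H(X)

H(X,Y) = -Σ_{x,y} P(x,y) log₂ P(x,y). Per-cell terms -P(x,y)·log₂P(x,y):
  X=0: 0.51382, 0.52971
  X=1: 0.06644, 0.52603
Sum of the 4 terms: H(X,Y) = 1.6360 bits

Marginal of X (row sums):
  P(X=0) = 0.279 + 0.391 = 0.670
  P(X=1) = 0.010 + 0.320 = 0.330
H(X) = -[0.670·log₂(0.670) + 0.330·log₂(0.330)]
  = 0.38710 + 0.52782 = 0.9149 bits

H(Y|X) = H(X,Y) - H(X) = 1.6360 - 0.9149 = 0.7211 bits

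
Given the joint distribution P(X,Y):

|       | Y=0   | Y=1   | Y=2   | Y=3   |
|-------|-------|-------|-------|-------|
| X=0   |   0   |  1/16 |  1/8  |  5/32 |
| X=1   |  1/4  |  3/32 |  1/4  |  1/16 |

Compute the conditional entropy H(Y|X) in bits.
1.6852 bits

H(Y|X) = H(X,Y) - H(X)

H(X,Y) = -Σ_{x,y} P(x,y) log₂ P(x,y). Per-cell terms -P(x,y)·log₂P(x,y):
  X=0: 0.0000, 0.2500, 0.3750, 0.4184
  X=1: 0.5000, 0.3202, 0.5000, 0.2500
  (cells with P = 0 contribute 0)
Sum of the 8 terms: H(X,Y) = 2.6136 bits

Marginal of X (row sums):
  P(X=0) = 0 + 1/16 + 1/8 + 5/32 = 11/32
  P(X=1) = 1/4 + 3/32 + 1/4 + 1/16 = 21/32
H(X) = -[(11/32)·log₂(11/32) + (21/32)·log₂(21/32)]
  = 0.5296 + 0.3988 = 0.9284 bits

H(Y|X) = H(X,Y) - H(X) = 2.6136 - 0.9284 = 1.6852 bits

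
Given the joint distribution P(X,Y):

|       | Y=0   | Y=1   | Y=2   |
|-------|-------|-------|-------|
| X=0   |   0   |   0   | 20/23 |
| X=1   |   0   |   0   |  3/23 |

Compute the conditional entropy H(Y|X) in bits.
0.0000 bits

H(Y|X) = H(X,Y) - H(X)

H(X,Y) = -Σ_{x,y} P(x,y) log₂ P(x,y). Per-cell terms -P(x,y)·log₂P(x,y):
  X=0: 0.0000, 0.0000, 0.1753
  X=1: 0.0000, 0.0000, 0.3833
  (cells with P = 0 contribute 0)
Sum of the 6 terms: H(X,Y) = 0.5586 bits

Marginal of X (row sums):
  P(X=0) = 0 + 0 + 20/23 = 20/23
  P(X=1) = 0 + 0 + 3/23 = 3/23
H(X) = -[(20/23)·log₂(20/23) + (3/23)·log₂(3/23)]
  = 0.1753 + 0.3833 = 0.5586 bits

H(Y|X) = H(X,Y) - H(X) = 0.5586 - 0.5586 = 0.0000 bits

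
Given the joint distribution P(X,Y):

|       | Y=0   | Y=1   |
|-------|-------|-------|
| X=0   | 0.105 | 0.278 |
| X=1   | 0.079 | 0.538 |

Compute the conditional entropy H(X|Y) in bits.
0.9365 bits

H(X|Y) = H(X,Y) - H(Y)

H(X,Y) = -Σ_{x,y} P(x,y) log₂ P(x,y). Per-cell terms -P(x,y)·log₂P(x,y):
  X=0: 0.34141, 0.51342
  X=1: 0.28930, 0.48115
Sum of the 4 terms: H(X,Y) = 1.62528 bits

Marginal of Y (column sums):
  P(Y=0) = 0.105 + 0.079 = 0.184
  P(Y=1) = 0.278 + 0.538 = 0.816
H(Y) = -[0.184·log₂(0.184) + 0.816·log₂(0.816)]
  = 0.44937 + 0.23938 = 0.68875 bits

H(X|Y) = H(X,Y) - H(Y) = 1.62528 - 0.68875 = 0.9365 bits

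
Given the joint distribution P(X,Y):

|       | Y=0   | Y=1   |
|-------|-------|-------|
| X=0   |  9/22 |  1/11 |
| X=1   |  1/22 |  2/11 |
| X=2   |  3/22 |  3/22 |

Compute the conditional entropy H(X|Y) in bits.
1.2998 bits

H(X|Y) = H(X,Y) - H(Y)

H(X,Y) = -Σ_{x,y} P(x,y) log₂ P(x,y). Per-cell terms -P(x,y)·log₂P(x,y):
  X=0: 0.52753, 0.31449
  X=1: 0.20270, 0.44717
  X=2: 0.39197, 0.39197
Sum of the 6 terms: H(X,Y) = 2.2758 bits

Marginal of Y (column sums):
  P(Y=0) = 9/22 + 1/22 + 3/22 = 13/22
  P(Y=1) = 1/11 + 2/11 + 3/22 = 9/22
H(Y) = -[(13/22)·log₂(13/22) + (9/22)·log₂(9/22)]
  = 0.44850 + 0.52753 = 0.9760 bits

H(X|Y) = H(X,Y) - H(Y) = 2.2758 - 0.9760 = 1.2998 bits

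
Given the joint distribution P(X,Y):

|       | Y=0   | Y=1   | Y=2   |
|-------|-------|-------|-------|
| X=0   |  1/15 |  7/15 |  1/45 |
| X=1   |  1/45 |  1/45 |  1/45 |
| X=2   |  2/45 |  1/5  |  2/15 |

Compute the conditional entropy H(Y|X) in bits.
1.0512 bits

H(Y|X) = H(X,Y) - H(X)

H(X,Y) = -Σ_{x,y} P(x,y) log₂ P(x,y). Per-cell terms -P(x,y)·log₂P(x,y):
  X=0: 0.2604594, 0.5131166, 0.1220412
  X=1: 0.1220412, 0.1220412, 0.1220412
  X=2: 0.1996379, 0.4643856, 0.3875854
Sum of the 9 terms: H(X,Y) = 2.313350 bits

Marginal of X (row sums):
  P(X=0) = 1/15 + 7/15 + 1/45 = 5/9
  P(X=1) = 1/45 + 1/45 + 1/45 = 1/15
  P(X=2) = 2/45 + 1/5 + 2/15 = 17/45
H(X) = -[(5/9)·log₂(5/9) + (1/15)·log₂(1/15) + (17/45)·log₂(17/45)]
  = 0.4711094 + 0.2604594 + 0.5305474 = 1.262116 bits

H(Y|X) = H(X,Y) - H(X) = 2.313350 - 1.262116 = 1.0512 bits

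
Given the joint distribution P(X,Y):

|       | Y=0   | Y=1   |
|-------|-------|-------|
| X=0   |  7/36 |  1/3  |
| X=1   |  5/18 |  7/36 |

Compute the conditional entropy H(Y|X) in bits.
0.9627 bits

H(Y|X) = H(X,Y) - H(X)

H(X,Y) = -Σ_{x,y} P(x,y) log₂ P(x,y). Per-cell terms -P(x,y)·log₂P(x,y):
  X=0: 0.45939, 0.52832
  X=1: 0.51333, 0.45939
Sum of the 4 terms: H(X,Y) = 1.96043 bits

Marginal of X (row sums):
  P(X=0) = 7/36 + 1/3 = 19/36
  P(X=1) = 5/18 + 7/36 = 17/36
H(X) = -[(19/36)·log₂(19/36) + (17/36)·log₂(17/36)]
  = 0.48661 + 0.51116 = 0.99777 bits

H(Y|X) = H(X,Y) - H(X) = 1.96043 - 0.99777 = 0.9627 bits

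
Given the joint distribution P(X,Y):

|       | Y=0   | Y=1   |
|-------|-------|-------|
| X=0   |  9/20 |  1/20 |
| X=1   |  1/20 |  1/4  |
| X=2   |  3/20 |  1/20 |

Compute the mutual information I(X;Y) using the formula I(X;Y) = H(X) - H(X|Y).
0.3423 bits

I(X;Y) = H(X) - H(X|Y)

Marginal of X (row sums):
  P(X=0) = 9/20 + 1/20 = 1/2
  P(X=1) = 1/20 + 1/4 = 3/10
  P(X=2) = 3/20 + 1/20 = 1/5
H(X) = -[(1/2)·log₂(1/2) + (3/10)·log₂(3/10) + (1/5)·log₂(1/5)]
  = 0.50000 + 0.52109 + 0.46439 = 1.48548 bits

Marginal of Y (column sums):
  P(Y=0) = 9/20 + 1/20 + 3/20 = 13/20
  P(Y=1) = 1/20 + 1/4 + 1/20 = 7/20
H(X|Y) = Σ_y P(y)·H(X|Y=y):
  Y=0: P(Y=0) = 13/20, P(X|Y=0) = (9/13, 1/13, 3/13) → H(X|Y=0) = 1.14012
  Y=1: P(Y=1) = 7/20, P(X|Y=1) = (1/7, 5/7, 1/7) → H(X|Y=1) = 1.14883
H(X|Y) = (13/20)·1.14012 + (7/20)·1.14883 = 1.14317 bits

I(X;Y) = H(X) - H(X|Y) = 1.48548 - 1.14317 = 0.3423 bits

Cross-check via I(X;Y) = H(X) + H(Y) - H(X,Y): computing H(Y) from the column sums and H(X,Y) from the 6 cells in the same way gives H(Y) = 0.93407 bits and H(X,Y) = 2.07724 bits, so
I(X;Y) = 1.48548 + 0.93407 - 2.07724 = 0.3423 bits ✓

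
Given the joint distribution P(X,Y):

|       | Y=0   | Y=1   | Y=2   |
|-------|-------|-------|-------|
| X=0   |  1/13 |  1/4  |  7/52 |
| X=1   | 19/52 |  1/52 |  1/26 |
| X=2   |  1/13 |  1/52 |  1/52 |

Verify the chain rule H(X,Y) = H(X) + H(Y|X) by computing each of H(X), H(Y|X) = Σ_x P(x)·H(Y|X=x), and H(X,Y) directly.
H(X) = 1.3994 bits, H(Y|X) = 1.0998 bits, H(X,Y) = 2.4991 bits

Marginal of X (row sums):
  P(X=0) = 1/13 + 1/4 + 7/52 = 6/13
  P(X=1) = 19/52 + 1/52 + 1/26 = 11/26
  P(X=2) = 1/13 + 1/52 + 1/52 = 3/26
H(X) = -[(6/13)·log₂(6/13) + (11/26)·log₂(11/26) + (3/26)·log₂(3/26)]
  = 0.51484 + 0.52504 + 0.35948 = 1.3994 bits

H(Y|X) = Σ_x P(x)·H(Y|X=x):
  X=0: P(X=0) = 6/13, P(Y|X=0) = (1/6, 13/24, 7/24) → H(Y|X=0) = 1.42841
  X=1: P(X=1) = 11/26, P(Y|X=1) = (19/22, 1/22, 1/11) → H(Y|X=1) = 0.69986
  X=2: P(X=2) = 3/26, P(Y|X=2) = (2/3, 1/6, 1/6) → H(Y|X=2) = 1.25163
H(Y|X) = (6/13)·1.42841 + (11/26)·0.69986 + (3/26)·1.25163 = 1.0998 bits

H(X,Y) = -Σ_{x,y} P(x,y) log₂ P(x,y). Per-cell terms -P(x,y)·log₂P(x,y):
  X=0: 0.28465, 0.50000, 0.38945
  X=1: 0.53073, 0.10962, 0.18079
  X=2: 0.28465, 0.10962, 0.10962
Sum of the 9 terms: H(X,Y) = 2.4991 bits

Chain rule check:
  H(X) + H(Y|X) = 1.3994 + 1.0998 = 2.4992 bits
  H(X,Y) = 2.4991 bits
✓ Chain rule verified (Δ = 0.0001 is 4-dp rounding noise: each of the three values was rounded independently).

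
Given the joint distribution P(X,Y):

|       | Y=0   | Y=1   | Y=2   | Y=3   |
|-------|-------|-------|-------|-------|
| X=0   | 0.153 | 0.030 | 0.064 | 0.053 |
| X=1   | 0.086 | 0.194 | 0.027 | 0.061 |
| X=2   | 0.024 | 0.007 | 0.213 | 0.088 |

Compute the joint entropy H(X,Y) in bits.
3.1578 bits

H(X,Y) = -Σ_{x,y} P(x,y) log₂ P(x,y). Per-cell terms -P(x,y)·log₂P(x,y):
  X=0: 0.4144, 0.1518, 0.2538, 0.2246
  X=1: 0.3044, 0.4590, 0.1407, 0.2461
  X=2: 0.1291, 0.0501, 0.4752, 0.3086
Sum of the 12 terms: H(X,Y) = 3.1578 bits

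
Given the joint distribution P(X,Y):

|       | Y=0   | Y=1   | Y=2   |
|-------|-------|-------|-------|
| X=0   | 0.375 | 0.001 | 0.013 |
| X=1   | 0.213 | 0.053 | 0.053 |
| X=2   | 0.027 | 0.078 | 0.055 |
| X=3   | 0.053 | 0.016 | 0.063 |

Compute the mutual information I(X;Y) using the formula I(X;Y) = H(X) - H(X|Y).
0.3348 bits

I(X;Y) = H(X) - H(X|Y)

Marginal of X (row sums):
  P(X=0) = 0.375 + 0.001 + 0.013 = 0.389
  P(X=1) = 0.213 + 0.053 + 0.053 = 0.319
  P(X=2) = 0.027 + 0.078 + 0.055 = 0.160
  P(X=3) = 0.053 + 0.016 + 0.063 = 0.132
H(X) = -[0.389·log₂(0.389) + 0.319·log₂(0.319) + 0.160·log₂(0.160) + 0.132·log₂(0.132)]
  = 0.52988 + 0.52583 + 0.42302 + 0.38562 = 1.86435 bits

Marginal of Y (column sums):
  P(Y=0) = 0.375 + 0.213 + 0.027 + 0.053 = 0.668
  P(Y=1) = 0.001 + 0.053 + 0.078 + 0.016 = 0.148
  P(Y=2) = 0.013 + 0.053 + 0.055 + 0.063 = 0.184
H(X|Y) = Σ_y P(y)·H(X|Y=y):
  Y=0: P(Y=0) = 0.668, P(X|Y=0) = (375/668, 213/668, 27/668, 53/668) → H(X|Y=0) = 1.47055
  Y=1: P(Y=1) = 0.148, P(X|Y=1) = (1/148, 53/148, 39/74, 4/37) → H(X|Y=1) = 1.41323
  Y=2: P(Y=2) = 0.184, P(X|Y=2) = (13/184, 53/184, 55/184, 63/184) → H(X|Y=2) = 1.83754
H(X|Y) = 0.668·1.47055 + 0.148·1.41323 + 0.184·1.83754 = 1.52959 bits

I(X;Y) = H(X) - H(X|Y) = 1.86435 - 1.52959 = 0.3348 bits

Cross-check via I(X;Y) = H(X) + H(Y) - H(X,Y): computing H(Y) from the column sums and H(X,Y) from the 12 cells in the same way gives H(Y) = 1.24614 bits and H(X,Y) = 2.77573 bits, so
I(X;Y) = 1.86435 + 1.24614 - 2.77573 = 0.3348 bits ✓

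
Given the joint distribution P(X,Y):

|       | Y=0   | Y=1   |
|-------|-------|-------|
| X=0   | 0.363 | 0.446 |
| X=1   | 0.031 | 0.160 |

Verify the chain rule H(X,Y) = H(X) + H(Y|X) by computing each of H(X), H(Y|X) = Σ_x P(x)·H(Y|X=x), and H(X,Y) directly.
H(X) = 0.7036 bits, H(Y|X) = 0.9250 bits, H(X,Y) = 1.6286 bits

Marginal of X (row sums):
  P(X=0) = 0.363 + 0.446 = 0.809
  P(X=1) = 0.031 + 0.160 = 0.191
H(X) = -[0.809·log₂(0.809) + 0.191·log₂(0.191)]
  = 0.24738 + 0.45618 = 0.7036 bits

H(Y|X) = Σ_x P(x)·H(Y|X=x):
  X=0: P(X=0) = 0.809, P(Y|X=0) = (363/809, 446/809) → H(Y|X=0) = 0.99239
  X=1: P(X=1) = 0.191, P(Y|X=1) = (31/191, 160/191) → H(Y|X=1) = 0.63979
H(Y|X) = 0.809·0.99239 + 0.191·0.63979 = 0.9250 bits

H(X,Y) = -Σ_{x,y} P(x,y) log₂ P(x,y). Per-cell terms -P(x,y)·log₂P(x,y):
  X=0: 0.53069, 0.51954
  X=1: 0.15536, 0.42302
Sum of the 4 terms: H(X,Y) = 1.6286 bits

Chain rule check:
  H(X) + H(Y|X) = 0.7036 + 0.9250 = 1.6286 bits
  H(X,Y) = 1.6286 bits
✓ Chain rule verified.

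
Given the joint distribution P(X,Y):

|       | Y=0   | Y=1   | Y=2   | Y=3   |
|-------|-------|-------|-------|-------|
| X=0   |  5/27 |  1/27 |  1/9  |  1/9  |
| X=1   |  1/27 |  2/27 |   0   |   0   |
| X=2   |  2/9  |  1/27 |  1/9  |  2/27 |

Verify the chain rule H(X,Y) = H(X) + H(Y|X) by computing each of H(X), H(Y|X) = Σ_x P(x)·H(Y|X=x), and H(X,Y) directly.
H(X) = 1.3921 bits, H(Y|X) = 1.6818 bits, H(X,Y) = 3.0740 bits

Marginal of X (row sums):
  P(X=0) = 5/27 + 1/27 + 1/9 + 1/9 = 4/9
  P(X=1) = 1/27 + 2/27 + 0 + 0 = 1/9
  P(X=2) = 2/9 + 1/27 + 1/9 + 2/27 = 4/9
H(X) = -[(4/9)·log₂(4/9) + (1/9)·log₂(1/9) + (4/9)·log₂(4/9)]
  = 0.519967 + 0.352214 + 0.519967 = 1.3921 bits

H(Y|X) = Σ_x P(x)·H(Y|X=x):
  X=0: P(X=0) = 4/9, P(Y|X=0) = (5/12, 1/12, 1/4, 1/4) → H(Y|X=0) = 1.825011
  X=1: P(X=1) = 1/9, P(Y|X=1) = (1/3, 2/3, 0, 0) → H(Y|X=1) = 0.918296
  X=2: P(X=2) = 4/9, P(Y|X=2) = (1/2, 1/12, 1/4, 1/6) → H(Y|X=2) = 1.729574
H(Y|X) = (4/9)·1.825011 + (1/9)·0.918296 + (4/9)·1.729574 = 1.6818 bits

H(X,Y) = -Σ_{x,y} P(x,y) log₂ P(x,y). Per-cell terms -P(x,y)·log₂P(x,y):
  X=0: 0.450548, 0.176107, 0.352214, 0.352214
  X=1: 0.176107, 0.278140, 0.000000, 0.000000
  X=2: 0.482206, 0.176107, 0.352214, 0.278140
  (cells with P = 0 contribute 0)
Sum of the 12 terms: H(X,Y) = 3.0740 bits

Chain rule check:
  H(X) + H(Y|X) = 1.3921 + 1.6818 = 3.0739 bits
  H(X,Y) = 3.0740 bits
✓ Chain rule verified (Δ = 0.0001 is 4-dp rounding noise: each of the three values was rounded independently).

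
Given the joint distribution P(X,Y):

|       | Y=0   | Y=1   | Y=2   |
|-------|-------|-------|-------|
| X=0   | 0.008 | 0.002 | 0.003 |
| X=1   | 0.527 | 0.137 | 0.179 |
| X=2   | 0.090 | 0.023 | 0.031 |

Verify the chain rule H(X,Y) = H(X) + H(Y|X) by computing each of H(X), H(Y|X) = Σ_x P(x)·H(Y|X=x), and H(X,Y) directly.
H(X) = 0.6918 bits, H(Y|X) = 1.3244 bits, H(X,Y) = 2.0162 bits

Marginal of X (row sums):
  P(X=0) = 0.008 + 0.002 + 0.003 = 0.013
  P(X=1) = 0.527 + 0.137 + 0.179 = 0.843
  P(X=2) = 0.090 + 0.023 + 0.031 = 0.144
H(X) = -[0.013·log₂(0.013) + 0.843·log₂(0.843) + 0.144·log₂(0.144)]
  = 0.081449 + 0.207711 + 0.402604 = 0.6918 bits

H(Y|X) = Σ_x P(x)·H(Y|X=x):
  X=0: P(X=0) = 0.013, P(Y|X=0) = (8/13, 2/13, 3/13) → H(Y|X=0) = 1.334679
  X=1: P(X=1) = 0.843, P(Y|X=1) = (527/843, 137/843, 179/843) → H(Y|X=1) = 1.324386
  X=2: P(X=2) = 0.144, P(Y|X=2) = (5/8, 23/144, 31/144) → H(Y|X=2) = 1.323475
H(Y|X) = 0.013·1.334679 + 0.843·1.324386 + 0.144·1.323475 = 1.3244 bits

H(X,Y) = -Σ_{x,y} P(x,y) log₂ P(x,y). Per-cell terms -P(x,y)·log₂P(x,y):
  X=0: 0.055726, 0.017932, 0.025142
  X=1: 0.487014, 0.392882, 0.444272
  X=2: 0.312654, 0.125171, 0.155359
Sum of the 9 terms: H(X,Y) = 2.0162 bits

Chain rule check:
  H(X) + H(Y|X) = 0.6918 + 1.3244 = 2.0162 bits
  H(X,Y) = 2.0162 bits
✓ Chain rule verified.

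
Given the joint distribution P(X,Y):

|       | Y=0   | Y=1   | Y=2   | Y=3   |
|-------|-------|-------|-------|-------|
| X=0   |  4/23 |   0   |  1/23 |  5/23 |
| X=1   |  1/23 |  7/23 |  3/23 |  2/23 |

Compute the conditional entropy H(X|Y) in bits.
0.5607 bits

H(X|Y) = H(X,Y) - H(Y)

H(X,Y) = -Σ_{x,y} P(x,y) log₂ P(x,y). Per-cell terms -P(x,y)·log₂P(x,y):
  X=0: 0.438880, 0.000000, 0.196677, 0.478616
  X=1: 0.196677, 0.522324, 0.383296, 0.306397
  (cells with P = 0 contribute 0)
Sum of the 8 terms: H(X,Y) = 2.52287 bits

Marginal of Y (column sums):
  P(Y=0) = 4/23 + 1/23 = 5/23
  P(Y=1) = 0 + 7/23 = 7/23
  P(Y=2) = 1/23 + 3/23 = 4/23
  P(Y=3) = 5/23 + 2/23 = 7/23
H(Y) = -[(5/23)·log₂(5/23) + (7/23)·log₂(7/23) + (4/23)·log₂(4/23) + (7/23)·log₂(7/23)]
  = 0.478616 + 0.522324 + 0.438880 + 0.522324 = 1.96214 bits

H(X|Y) = H(X,Y) - H(Y) = 2.52287 - 1.96214 = 0.5607 bits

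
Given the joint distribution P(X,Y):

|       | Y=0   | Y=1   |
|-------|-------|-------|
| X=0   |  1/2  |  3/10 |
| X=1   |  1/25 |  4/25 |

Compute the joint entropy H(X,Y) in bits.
1.6299 bits

H(X,Y) = -Σ_{x,y} P(x,y) log₂ P(x,y). Per-cell terms -P(x,y)·log₂P(x,y):
  X=0: 0.5000, 0.5211
  X=1: 0.1858, 0.4230
Sum of the 4 terms: H(X,Y) = 1.6299 bits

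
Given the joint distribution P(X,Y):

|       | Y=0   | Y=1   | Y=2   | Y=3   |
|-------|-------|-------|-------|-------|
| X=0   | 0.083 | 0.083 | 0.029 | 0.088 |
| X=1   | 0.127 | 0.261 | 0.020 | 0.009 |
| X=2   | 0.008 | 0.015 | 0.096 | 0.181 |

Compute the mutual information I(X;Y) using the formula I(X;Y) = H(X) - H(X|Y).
0.4615 bits

I(X;Y) = H(X) - H(X|Y)

Marginal of X (row sums):
  P(X=0) = 0.083 + 0.083 + 0.029 + 0.088 = 0.283
  P(X=1) = 0.127 + 0.261 + 0.020 + 0.009 = 0.417
  P(X=2) = 0.008 + 0.015 + 0.096 + 0.181 = 0.300
H(X) = -[0.283·log₂(0.283) + 0.417·log₂(0.417) + 0.300·log₂(0.300)]
  = 0.51538 + 0.52620 + 0.52109 = 1.56267 bits

Marginal of Y (column sums):
  P(Y=0) = 0.083 + 0.127 + 0.008 = 0.218
  P(Y=1) = 0.083 + 0.261 + 0.015 = 0.359
  P(Y=2) = 0.029 + 0.020 + 0.096 = 0.145
  P(Y=3) = 0.088 + 0.009 + 0.181 = 0.278
H(X|Y) = Σ_y P(y)·H(X|Y=y):
  Y=0: P(Y=0) = 0.218, P(X|Y=0) = (83/218, 127/218, 4/109) → H(X|Y=0) = 1.15951
  Y=1: P(Y=1) = 0.359, P(X|Y=1) = (83/359, 261/359, 15/359) → H(X|Y=1) = 1.01426
  Y=2: P(Y=2) = 0.145, P(X|Y=2) = (1/5, 4/29, 96/145) → H(X|Y=2) = 1.25249
  Y=3: P(Y=3) = 0.278, P(X|Y=3) = (44/139, 9/278, 181/278) → H(X|Y=3) = 1.08861
H(X|Y) = 0.218·1.15951 + 0.359·1.01426 + 0.145·1.25249 + 0.278·1.08861 = 1.10114 bits

I(X;Y) = H(X) - H(X|Y) = 1.56267 - 1.10114 = 0.4615 bits

Cross-check via I(X;Y) = H(X) + H(Y) - H(X,Y): computing H(Y) from the column sums and H(X,Y) from the 12 cells in the same way gives H(Y) = 1.92703 bits and H(X,Y) = 3.02817 bits, so
I(X;Y) = 1.56267 + 1.92703 - 3.02817 = 0.4615 bits ✓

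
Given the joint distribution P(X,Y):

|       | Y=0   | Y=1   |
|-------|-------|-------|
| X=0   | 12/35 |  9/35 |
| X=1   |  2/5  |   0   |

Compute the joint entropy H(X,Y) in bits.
1.5621 bits

H(X,Y) = -Σ_{x,y} P(x,y) log₂ P(x,y). Per-cell terms -P(x,y)·log₂P(x,y):
  X=0: 0.5295, 0.5038
  X=1: 0.5288, 0.0000
  (cells with P = 0 contribute 0)
Sum of the 4 terms: H(X,Y) = 1.5621 bits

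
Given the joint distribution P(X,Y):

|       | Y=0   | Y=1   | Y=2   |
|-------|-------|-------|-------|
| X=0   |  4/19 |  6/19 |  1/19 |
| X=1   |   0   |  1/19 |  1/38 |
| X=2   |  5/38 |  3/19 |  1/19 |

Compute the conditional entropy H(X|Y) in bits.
1.2109 bits

H(X|Y) = H(X,Y) - H(Y)

H(X,Y) = -Σ_{x,y} P(x,y) log₂ P(x,y). Per-cell terms -P(x,y)·log₂P(x,y):
  X=0: 0.4732, 0.5251, 0.2236
  X=1: 0.0000, 0.2236, 0.1381
  X=2: 0.3850, 0.4205, 0.2236
  (cells with P = 0 contribute 0)
Sum of the 9 terms: H(X,Y) = 2.6127 bits

Marginal of Y (column sums):
  P(Y=0) = 4/19 + 0 + 5/38 = 13/38
  P(Y=1) = 6/19 + 1/19 + 3/19 = 10/19
  P(Y=2) = 1/19 + 1/38 + 1/19 = 5/38
H(Y) = -[(13/38)·log₂(13/38) + (10/19)·log₂(10/19) + (5/38)·log₂(5/38)]
  = 0.5294 + 0.4874 + 0.3850 = 1.4018 bits

H(X|Y) = H(X,Y) - H(Y) = 2.6127 - 1.4018 = 1.2109 bits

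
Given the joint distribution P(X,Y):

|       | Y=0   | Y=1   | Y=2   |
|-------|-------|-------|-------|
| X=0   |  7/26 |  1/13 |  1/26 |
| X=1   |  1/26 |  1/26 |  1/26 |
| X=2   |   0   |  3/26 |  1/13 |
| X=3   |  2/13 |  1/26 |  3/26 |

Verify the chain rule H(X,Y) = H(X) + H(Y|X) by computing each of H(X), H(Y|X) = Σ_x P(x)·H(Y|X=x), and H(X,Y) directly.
H(X) = 1.8703 bits, H(Y|X) = 1.2470 bits, H(X,Y) = 3.1173 bits

Marginal of X (row sums):
  P(X=0) = 7/26 + 1/13 + 1/26 = 5/13
  P(X=1) = 1/26 + 1/26 + 1/26 = 3/26
  P(X=2) = 0 + 3/26 + 1/13 = 5/26
  P(X=3) = 2/13 + 1/26 + 3/26 = 4/13
H(X) = -[(5/13)·log₂(5/13) + (3/26)·log₂(3/26) + (5/26)·log₂(5/26) + (4/13)·log₂(4/13)]
  = 0.53020 + 0.35948 + 0.45741 + 0.52321 = 1.8703 bits

H(Y|X) = Σ_x P(x)·H(Y|X=x):
  X=0: P(X=0) = 5/13, P(Y|X=0) = (7/10, 1/5, 1/10) → H(Y|X=0) = 1.15678
  X=1: P(X=1) = 3/26, P(Y|X=1) = (1/3, 1/3, 1/3) → H(Y|X=1) = 1.58496
  X=2: P(X=2) = 5/26, P(Y|X=2) = (0, 3/5, 2/5) → H(Y|X=2) = 0.97095
  X=3: P(X=3) = 4/13, P(Y|X=3) = (1/2, 1/8, 3/8) → H(Y|X=3) = 1.40564
H(Y|X) = (5/13)·1.15678 + (3/26)·1.58496 + (5/26)·0.97095 + (4/13)·1.40564 = 1.2470 bits

H(X,Y) = -Σ_{x,y} P(x,y) log₂ P(x,y). Per-cell terms -P(x,y)·log₂P(x,y):
  X=0: 0.50968, 0.28465, 0.18079
  X=1: 0.18079, 0.18079, 0.18079
  X=2: 0.00000, 0.35948, 0.28465
  X=3: 0.41545, 0.18079, 0.35948
  (cells with P = 0 contribute 0)
Sum of the 12 terms: H(X,Y) = 3.1173 bits

Chain rule check:
  H(X) + H(Y|X) = 1.8703 + 1.2470 = 3.1173 bits
  H(X,Y) = 3.1173 bits
✓ Chain rule verified.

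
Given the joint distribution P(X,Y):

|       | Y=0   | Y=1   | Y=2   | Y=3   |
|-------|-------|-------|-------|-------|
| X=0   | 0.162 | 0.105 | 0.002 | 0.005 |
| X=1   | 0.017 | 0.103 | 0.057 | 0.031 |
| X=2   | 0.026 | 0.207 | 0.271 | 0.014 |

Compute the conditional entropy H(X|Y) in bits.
1.1164 bits

H(X|Y) = H(X,Y) - H(Y)

H(X,Y) = -Σ_{x,y} P(x,y) log₂ P(x,y). Per-cell terms -P(x,y)·log₂P(x,y):
  X=0: 0.425401, 0.341412, 0.017932, 0.038219
  X=1: 0.099931, 0.337766, 0.235575, 0.155359
  X=2: 0.136899, 0.470366, 0.510465, 0.086218
Sum of the 12 terms: H(X,Y) = 2.85554 bits

Marginal of Y (column sums):
  P(Y=0) = 0.162 + 0.017 + 0.026 = 0.205
  P(Y=1) = 0.105 + 0.103 + 0.207 = 0.415
  P(Y=2) = 0.002 + 0.057 + 0.271 = 0.330
  P(Y=3) = 0.005 + 0.031 + 0.014 = 0.050
H(Y) = -[0.205·log₂(0.205) + 0.415·log₂(0.415) + 0.330·log₂(0.330) + 0.050·log₂(0.050)]
  = 0.468692 + 0.526559 + 0.527822 + 0.216096 = 1.73917 bits

H(X|Y) = H(X,Y) - H(Y) = 2.85554 - 1.73917 = 1.1164 bits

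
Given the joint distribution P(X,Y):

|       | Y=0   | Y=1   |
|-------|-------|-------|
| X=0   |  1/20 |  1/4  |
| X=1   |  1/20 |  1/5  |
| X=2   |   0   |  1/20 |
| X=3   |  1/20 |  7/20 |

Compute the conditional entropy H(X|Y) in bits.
1.7490 bits

H(X|Y) = H(X,Y) - H(Y)

H(X,Y) = -Σ_{x,y} P(x,y) log₂ P(x,y). Per-cell terms -P(x,y)·log₂P(x,y):
  X=0: 0.216096, 0.500000
  X=1: 0.216096, 0.464386
  X=2: 0.000000, 0.216096
  X=3: 0.216096, 0.530101
  (cells with P = 0 contribute 0)
Sum of the 8 terms: H(X,Y) = 2.35887 bits

Marginal of Y (column sums):
  P(Y=0) = 1/20 + 1/20 + 0 + 1/20 = 3/20
  P(Y=1) = 1/4 + 1/5 + 1/20 + 7/20 = 17/20
H(Y) = -[(3/20)·log₂(3/20) + (17/20)·log₂(17/20)]
  = 0.410545 + 0.199295 = 0.60984 bits

H(X|Y) = H(X,Y) - H(Y) = 2.35887 - 0.60984 = 1.7490 bits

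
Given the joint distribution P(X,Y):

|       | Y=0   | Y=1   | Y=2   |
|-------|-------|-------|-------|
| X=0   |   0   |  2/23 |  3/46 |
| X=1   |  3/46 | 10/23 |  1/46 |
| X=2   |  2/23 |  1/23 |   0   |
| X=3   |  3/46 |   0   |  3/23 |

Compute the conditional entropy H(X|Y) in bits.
1.1834 bits

H(X|Y) = H(X,Y) - H(Y)

H(X,Y) = -Σ_{x,y} P(x,y) log₂ P(x,y). Per-cell terms -P(x,y)·log₂P(x,y):
  X=0: 0.00000, 0.30640, 0.25687
  X=1: 0.25687, 0.52245, 0.12008
  X=2: 0.30640, 0.19668, 0.00000
  X=3: 0.25687, 0.00000, 0.38330
  (cells with P = 0 contribute 0)
Sum of the 12 terms: H(X,Y) = 2.6059 bits

Marginal of Y (column sums):
  P(Y=0) = 0 + 3/46 + 2/23 + 3/46 = 5/23
  P(Y=1) = 2/23 + 10/23 + 1/23 + 0 = 13/23
  P(Y=2) = 3/46 + 1/46 + 0 + 3/23 = 5/23
H(Y) = -[(5/23)·log₂(5/23) + (13/23)·log₂(13/23) + (5/23)·log₂(5/23)]
  = 0.47862 + 0.46524 + 0.47862 = 1.4225 bits

H(X|Y) = H(X,Y) - H(Y) = 2.6059 - 1.4225 = 1.1834 bits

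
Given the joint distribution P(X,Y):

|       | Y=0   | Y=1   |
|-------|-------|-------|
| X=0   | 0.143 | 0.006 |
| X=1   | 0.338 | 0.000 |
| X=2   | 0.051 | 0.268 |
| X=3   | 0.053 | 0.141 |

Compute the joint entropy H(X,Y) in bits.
2.3257 bits

H(X,Y) = -Σ_{x,y} P(x,y) log₂ P(x,y). Per-cell terms -P(x,y)·log₂P(x,y):
  X=0: 0.40125, 0.04428
  X=1: 0.52894, 0.00000
  X=2: 0.21896, 0.50912
  X=3: 0.22461, 0.39850
  (cells with P = 0 contribute 0)
Sum of the 8 terms: H(X,Y) = 2.3257 bits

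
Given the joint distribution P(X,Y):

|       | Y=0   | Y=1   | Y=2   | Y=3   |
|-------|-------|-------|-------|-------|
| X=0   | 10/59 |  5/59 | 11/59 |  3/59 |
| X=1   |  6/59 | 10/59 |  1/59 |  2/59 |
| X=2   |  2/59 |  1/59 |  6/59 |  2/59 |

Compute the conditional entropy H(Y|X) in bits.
1.7249 bits

H(Y|X) = H(X,Y) - H(X)

H(X,Y) = -Σ_{x,y} P(x,y) log₂ P(x,y). Per-cell terms -P(x,y)·log₂P(x,y):
  X=0: 0.43402, 0.30176, 0.45179, 0.21853
  X=1: 0.33536, 0.43402, 0.09971, 0.16551
  X=2: 0.16551, 0.09971, 0.33536, 0.16551
Sum of the 12 terms: H(X,Y) = 3.2068 bits

Marginal of X (row sums):
  P(X=0) = 10/59 + 5/59 + 11/59 + 3/59 = 29/59
  P(X=1) = 6/59 + 10/59 + 1/59 + 2/59 = 19/59
  P(X=2) = 2/59 + 1/59 + 6/59 + 2/59 = 11/59
H(X) = -[(29/59)·log₂(29/59) + (19/59)·log₂(19/59) + (11/59)·log₂(11/59)]
  = 0.50365 + 0.52643 + 0.45179 = 1.4819 bits

H(Y|X) = H(X,Y) - H(X) = 3.2068 - 1.4819 = 1.7249 bits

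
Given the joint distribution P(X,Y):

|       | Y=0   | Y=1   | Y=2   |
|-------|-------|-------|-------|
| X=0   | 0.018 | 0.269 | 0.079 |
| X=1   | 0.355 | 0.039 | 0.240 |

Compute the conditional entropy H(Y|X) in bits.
1.1627 bits

H(Y|X) = H(X,Y) - H(X)

H(X,Y) = -Σ_{x,y} P(x,y) log₂ P(x,y). Per-cell terms -P(x,y)·log₂P(x,y):
  X=0: 0.10433, 0.50957, 0.28930
  X=1: 0.53041, 0.18253, 0.49413
Sum of the 6 terms: H(X,Y) = 2.11027 bits

Marginal of X (row sums):
  P(X=0) = 0.018 + 0.269 + 0.079 = 0.366
  P(X=1) = 0.355 + 0.039 + 0.240 = 0.634
H(X) = -[0.366·log₂(0.366) + 0.634·log₂(0.634)]
  = 0.53073 + 0.41682 = 0.94755 bits

H(Y|X) = H(X,Y) - H(X) = 2.11027 - 0.94755 = 1.1627 bits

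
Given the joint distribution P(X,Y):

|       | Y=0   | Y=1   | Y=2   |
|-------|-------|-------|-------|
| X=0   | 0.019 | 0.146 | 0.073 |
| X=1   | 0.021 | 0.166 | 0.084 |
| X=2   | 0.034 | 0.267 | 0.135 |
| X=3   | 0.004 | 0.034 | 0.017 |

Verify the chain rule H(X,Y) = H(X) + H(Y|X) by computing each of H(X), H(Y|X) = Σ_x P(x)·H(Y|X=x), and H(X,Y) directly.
H(X) = 1.7557 bits, H(Y|X) = 1.2434 bits, H(X,Y) = 2.9990 bits

Marginal of X (row sums):
  P(X=0) = 0.019 + 0.146 + 0.073 = 0.238
  P(X=1) = 0.021 + 0.166 + 0.084 = 0.271
  P(X=2) = 0.034 + 0.267 + 0.135 = 0.436
  P(X=3) = 0.004 + 0.034 + 0.017 = 0.055
H(X) = -[0.238·log₂(0.238) + 0.271·log₂(0.271) + 0.436·log₂(0.436) + 0.055·log₂(0.055)]
  = 0.492890 + 0.510465 + 0.522154 + 0.230143 = 1.7557 bits

H(Y|X) = Σ_x P(x)·H(Y|X=x):
  X=0: P(X=0) = 0.238, P(Y|X=0) = (19/238, 73/119, 73/238) → H(Y|X=0) = 1.246573
  X=1: P(X=1) = 0.271, P(Y|X=1) = (21/271, 166/271, 84/271) → H(Y|X=1) = 1.242851
  X=2: P(X=2) = 0.436, P(Y|X=2) = (17/218, 267/436, 135/436) → H(Y|X=2) = 1.243988
  X=3: P(X=3) = 0.055, P(Y|X=3) = (4/55, 34/55, 17/55) → H(Y|X=3) = 1.227531
H(Y|X) = 0.238·1.246573 + 0.271·1.242851 + 0.436·1.243988 + 0.055·1.227531 = 1.2434 bits

H(X,Y) = -Σ_{x,y} P(x,y) log₂ P(x,y). Per-cell terms -P(x,y)·log₂P(x,y):
  X=0: 0.108639, 0.405290, 0.275645
  X=1: 0.117043, 0.430064, 0.300171
  X=2: 0.165863, 0.508659, 0.390011
  X=3: 0.031863, 0.165863, 0.099931
Sum of the 12 terms: H(X,Y) = 2.9990 bits

Chain rule check:
  H(X) + H(Y|X) = 1.7557 + 1.2434 = 2.9991 bits
  H(X,Y) = 2.9990 bits
✓ Chain rule verified (Δ = 0.0001 is 4-dp rounding noise: each of the three values was rounded independently).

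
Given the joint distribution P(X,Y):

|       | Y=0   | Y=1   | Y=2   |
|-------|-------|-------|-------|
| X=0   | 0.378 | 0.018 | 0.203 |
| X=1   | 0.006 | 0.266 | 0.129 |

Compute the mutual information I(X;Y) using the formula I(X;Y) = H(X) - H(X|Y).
0.5102 bits

I(X;Y) = H(X) - H(X|Y)

Marginal of X (row sums):
  P(X=0) = 0.378 + 0.018 + 0.203 = 0.599
  P(X=1) = 0.006 + 0.266 + 0.129 = 0.401
H(X) = -[0.599·log₂(0.599) + 0.401·log₂(0.401)]
  = 0.442884 + 0.528649 = 0.97153 bits

Marginal of Y (column sums):
  P(Y=0) = 0.378 + 0.006 = 0.384
  P(Y=1) = 0.018 + 0.266 = 0.284
  P(Y=2) = 0.203 + 0.129 = 0.332
H(X|Y) = Σ_y P(y)·H(X|Y=y):
  Y=0: P(Y=0) = 0.384, P(X|Y=0) = (63/64, 1/64) → H(X|Y=0) = 0.116115
  Y=1: P(Y=1) = 0.284, P(X|Y=1) = (9/142, 133/142) → H(X|Y=1) = 0.340720
  Y=2: P(Y=2) = 0.332, P(X|Y=2) = (203/332, 129/332) → H(X|Y=2) = 0.963860
H(X|Y) = 0.384·0.116115 + 0.284·0.340720 + 0.332·0.963860 = 0.46135 bits

I(X;Y) = H(X) - H(X|Y) = 0.97153 - 0.46135 = 0.5102 bits

Cross-check via I(X;Y) = H(X) + H(Y) - H(X,Y): computing H(Y) from the column sums and H(X,Y) from the 6 cells in the same way gives H(Y) = 1.57412 bits and H(X,Y) = 2.03547 bits, so
I(X;Y) = 0.97153 + 1.57412 - 2.03547 = 0.5102 bits ✓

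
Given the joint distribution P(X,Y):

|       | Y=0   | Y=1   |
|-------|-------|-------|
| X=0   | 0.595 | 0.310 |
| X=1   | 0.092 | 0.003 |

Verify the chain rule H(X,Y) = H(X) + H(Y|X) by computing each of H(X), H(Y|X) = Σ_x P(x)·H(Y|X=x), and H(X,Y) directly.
H(X) = 0.4529 bits, H(Y|X) = 0.8584 bits, H(X,Y) = 1.3113 bits

Marginal of X (row sums):
  P(X=0) = 0.595 + 0.310 = 0.905
  P(X=1) = 0.092 + 0.003 = 0.095
H(X) = -[0.905·log₂(0.905) + 0.095·log₂(0.095)]
  = 0.13033 + 0.32261 = 0.4529 bits

H(Y|X) = Σ_x P(x)·H(Y|X=x):
  X=0: P(X=0) = 0.905, P(Y|X=0) = (119/181, 62/181) → H(Y|X=0) = 0.92723
  X=1: P(X=1) = 0.095, P(Y|X=1) = (92/95, 3/95) → H(Y|X=1) = 0.20225
H(Y|X) = 0.905·0.92723 + 0.095·0.20225 = 0.8584 bits

H(X,Y) = -Σ_{x,y} P(x,y) log₂ P(x,y). Per-cell terms -P(x,y)·log₂P(x,y):
  X=0: 0.44568, 0.52379
  X=1: 0.31668, 0.02514
Sum of the 4 terms: H(X,Y) = 1.3113 bits

Chain rule check:
  H(X) + H(Y|X) = 0.4529 + 0.8584 = 1.3113 bits
  H(X,Y) = 1.3113 bits
✓ Chain rule verified.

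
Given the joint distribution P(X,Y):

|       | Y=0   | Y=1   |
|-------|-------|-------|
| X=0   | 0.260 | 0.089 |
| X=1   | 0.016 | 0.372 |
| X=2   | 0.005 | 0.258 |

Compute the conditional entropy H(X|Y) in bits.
1.1277 bits

H(X|Y) = H(X,Y) - H(Y)

H(X,Y) = -Σ_{x,y} P(x,y) log₂ P(x,y). Per-cell terms -P(x,y)·log₂P(x,y):
  X=0: 0.5052883, 0.3106145
  X=1: 0.0954525, 0.5307047
  X=2: 0.0382193, 0.5042757
Sum of the 6 terms: H(X,Y) = 1.984555 bits

Marginal of Y (column sums):
  P(Y=0) = 0.260 + 0.016 + 0.005 = 0.281
  P(Y=1) = 0.089 + 0.372 + 0.258 = 0.719
H(Y) = -[0.281·log₂(0.281) + 0.719·log₂(0.719)]
  = 0.5146116 + 0.3421982 = 0.856810 bits

H(X|Y) = H(X,Y) - H(Y) = 1.984555 - 0.856810 = 1.1277 bits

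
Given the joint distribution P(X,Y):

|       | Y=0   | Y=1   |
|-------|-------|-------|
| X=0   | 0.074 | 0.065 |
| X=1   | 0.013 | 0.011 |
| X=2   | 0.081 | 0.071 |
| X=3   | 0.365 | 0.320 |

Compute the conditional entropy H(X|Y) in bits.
1.3118 bits

H(X|Y) = H(X,Y) - H(Y)

H(X,Y) = -Σ_{x,y} P(x,y) log₂ P(x,y). Per-cell terms -P(x,y)·log₂P(x,y):
  X=0: 0.2779685, 0.2563221
  X=1: 0.0814495, 0.0715699
  X=2: 0.2937007, 0.2709386
  X=3: 0.5307215, 0.5260340
Sum of the 8 terms: H(X,Y) = 2.3087048 bits

Marginal of Y (column sums):
  P(Y=0) = 0.074 + 0.013 + 0.081 + 0.365 = 0.533
  P(Y=1) = 0.065 + 0.011 + 0.071 + 0.320 = 0.467
H(Y) = -[0.533·log₂(0.533) + 0.467·log₂(0.467)]
  = 0.4838534 + 0.5130021 = 0.9968555 bits

H(X|Y) = H(X,Y) - H(Y) = 2.3087048 - 0.9968555 = 1.3118 bits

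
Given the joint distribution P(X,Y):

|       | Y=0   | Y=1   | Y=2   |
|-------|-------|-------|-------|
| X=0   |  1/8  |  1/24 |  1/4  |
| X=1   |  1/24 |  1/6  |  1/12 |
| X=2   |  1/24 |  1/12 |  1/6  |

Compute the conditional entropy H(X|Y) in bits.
1.4173 bits

H(X|Y) = H(X,Y) - H(Y)

H(X,Y) = -Σ_{x,y} P(x,y) log₂ P(x,y). Per-cell terms -P(x,y)·log₂P(x,y):
  X=0: 0.3750000, 0.1910401, 0.5000000
  X=1: 0.1910401, 0.4308271, 0.2987469
  X=2: 0.1910401, 0.2987469, 0.4308271
Sum of the 9 terms: H(X,Y) = 2.907268 bits

Marginal of Y (column sums):
  P(Y=0) = 1/8 + 1/24 + 1/24 = 5/24
  P(Y=1) = 1/24 + 1/6 + 1/12 = 7/24
  P(Y=2) = 1/4 + 1/12 + 1/6 = 1/2
H(Y) = -[(5/24)·log₂(5/24) + (7/24)·log₂(7/24) + (1/2)·log₂(1/2)]
  = 0.4714655 + 0.5184689 + 0.5000000 = 1.489934 bits

H(X|Y) = H(X,Y) - H(Y) = 2.907268 - 1.489934 = 1.4173 bits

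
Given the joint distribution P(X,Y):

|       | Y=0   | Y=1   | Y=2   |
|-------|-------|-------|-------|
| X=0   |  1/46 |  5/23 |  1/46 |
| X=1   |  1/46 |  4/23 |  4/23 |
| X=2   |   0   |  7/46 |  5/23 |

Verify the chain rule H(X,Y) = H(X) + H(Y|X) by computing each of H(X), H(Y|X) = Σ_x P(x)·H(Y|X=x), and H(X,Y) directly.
H(X) = 1.5672 bits, H(Y|X) = 1.0414 bits, H(X,Y) = 2.6086 bits

Marginal of X (row sums):
  P(X=0) = 1/46 + 5/23 + 1/46 = 6/23
  P(X=1) = 1/46 + 4/23 + 4/23 = 17/46
  P(X=2) = 0 + 7/46 + 5/23 = 17/46
H(X) = -[(6/23)·log₂(6/23) + (17/46)·log₂(17/46) + (17/46)·log₂(17/46)]
  = 0.50572 + 0.53073 + 0.53073 = 1.5672 bits

H(Y|X) = Σ_x P(x)·H(Y|X=x):
  X=0: P(X=0) = 6/23, P(Y|X=0) = (1/12, 5/6, 1/12) → H(Y|X=0) = 0.81669
  X=1: P(X=1) = 17/46, P(Y|X=1) = (1/17, 8/17, 8/17) → H(Y|X=1) = 1.26393
  X=2: P(X=2) = 17/46, P(Y|X=2) = (0, 7/17, 10/17) → H(Y|X=2) = 0.97742
H(Y|X) = (6/23)·0.81669 + (17/46)·1.26393 + (17/46)·0.97742 = 1.0414 bits

H(X,Y) = -Σ_{x,y} P(x,y) log₂ P(x,y). Per-cell terms -P(x,y)·log₂P(x,y):
  X=0: 0.12008, 0.47862, 0.12008
  X=1: 0.12008, 0.43888, 0.43888
  X=2: 0.00000, 0.41334, 0.47862
  (cells with P = 0 contribute 0)
Sum of the 9 terms: H(X,Y) = 2.6086 bits

Chain rule check:
  H(X) + H(Y|X) = 1.5672 + 1.0414 = 2.6086 bits
  H(X,Y) = 2.6086 bits
✓ Chain rule verified.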